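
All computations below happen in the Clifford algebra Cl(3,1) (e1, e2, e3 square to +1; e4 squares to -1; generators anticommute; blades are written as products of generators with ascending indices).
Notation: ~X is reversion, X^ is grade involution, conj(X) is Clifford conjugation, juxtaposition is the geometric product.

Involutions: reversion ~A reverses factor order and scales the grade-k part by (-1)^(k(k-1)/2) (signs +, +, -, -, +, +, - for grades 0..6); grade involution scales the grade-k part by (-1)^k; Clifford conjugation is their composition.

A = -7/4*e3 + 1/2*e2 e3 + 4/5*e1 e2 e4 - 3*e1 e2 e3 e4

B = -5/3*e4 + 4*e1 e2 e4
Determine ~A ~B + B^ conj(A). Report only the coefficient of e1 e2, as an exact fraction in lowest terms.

first term: 16/5 + 12*e3 - 4/3*e1 e2 + 35/12*e3 e4 - 5*e1 e2 e3 - 2*e1 e3 e4 + 5/6*e2 e3 e4 + 7*e1 e2 e3 e4
second term: -16/5 - 12*e3 - 4/3*e1 e2 - 35/12*e3 e4 - 5*e1 e2 e3 + 2*e1 e3 e4 - 5/6*e2 e3 e4 + 7*e1 e2 e3 e4
Answer: -8/3


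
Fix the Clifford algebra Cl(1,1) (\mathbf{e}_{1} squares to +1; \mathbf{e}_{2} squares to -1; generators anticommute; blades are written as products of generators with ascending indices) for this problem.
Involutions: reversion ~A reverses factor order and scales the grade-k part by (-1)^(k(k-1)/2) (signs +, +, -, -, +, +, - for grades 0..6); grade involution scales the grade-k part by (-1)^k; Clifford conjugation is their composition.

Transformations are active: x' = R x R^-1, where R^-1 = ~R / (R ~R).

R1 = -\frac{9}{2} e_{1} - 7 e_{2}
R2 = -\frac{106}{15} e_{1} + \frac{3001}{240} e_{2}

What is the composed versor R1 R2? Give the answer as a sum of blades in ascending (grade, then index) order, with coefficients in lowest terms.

Distribute over the terms of R1 (each basis-blade product reordered to ascending indices, repeated generators contracted through their squares):
(-\frac{9}{2} e_{1}) R2 = \frac{159}{5} - \frac{9003}{160} e_{1} e_{2}
(-7 e_{2}) R2 = \frac{21007}{240} - \frac{742}{15} e_{1} e_{2}
Summing the partial products and collecting blades:
Answer: \frac{28639}{240} - \frac{50753}{480} e_{1} e_{2}


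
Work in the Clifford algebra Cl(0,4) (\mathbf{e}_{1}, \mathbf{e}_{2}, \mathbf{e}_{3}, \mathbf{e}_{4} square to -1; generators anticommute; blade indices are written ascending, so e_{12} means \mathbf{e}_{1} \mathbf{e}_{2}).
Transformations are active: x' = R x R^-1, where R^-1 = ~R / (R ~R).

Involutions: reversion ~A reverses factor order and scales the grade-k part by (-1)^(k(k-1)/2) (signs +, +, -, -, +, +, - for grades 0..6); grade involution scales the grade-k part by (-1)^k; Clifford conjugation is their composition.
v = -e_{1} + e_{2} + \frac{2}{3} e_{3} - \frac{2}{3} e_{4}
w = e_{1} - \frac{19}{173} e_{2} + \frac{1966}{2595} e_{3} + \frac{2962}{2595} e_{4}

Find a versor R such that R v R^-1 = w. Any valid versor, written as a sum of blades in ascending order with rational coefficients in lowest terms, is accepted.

Equal squares first: v^2 = w^2 = -\frac{26}{9}. Then v + w = \frac{154}{173} e_{2} + \frac{1232}{865} e_{3} + \frac{1232}{2595} e_{4} is a versor taking v to w, provided it is invertible.
Answer: \frac{154}{173} e_{2} + \frac{1232}{865} e_{3} + \frac{1232}{2595} e_{4}


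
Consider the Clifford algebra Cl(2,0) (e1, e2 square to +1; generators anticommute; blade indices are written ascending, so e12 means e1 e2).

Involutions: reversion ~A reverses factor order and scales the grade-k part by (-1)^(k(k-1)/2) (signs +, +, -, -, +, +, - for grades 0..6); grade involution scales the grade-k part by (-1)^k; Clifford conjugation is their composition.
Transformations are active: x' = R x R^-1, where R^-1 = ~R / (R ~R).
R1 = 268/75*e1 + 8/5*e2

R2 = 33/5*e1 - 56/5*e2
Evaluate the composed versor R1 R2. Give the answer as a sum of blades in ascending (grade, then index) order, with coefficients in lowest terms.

Distribute over the terms of R1 (each basis-blade product reordered to ascending indices, repeated generators contracted through their squares):
(268/75*e1) R2 = 2948/125 - 15008/375*e12
(8/5*e2) R2 = -448/25 - 264/25*e12
Summing the partial products and collecting blades:
Answer: 708/125 - 18968/375*e12


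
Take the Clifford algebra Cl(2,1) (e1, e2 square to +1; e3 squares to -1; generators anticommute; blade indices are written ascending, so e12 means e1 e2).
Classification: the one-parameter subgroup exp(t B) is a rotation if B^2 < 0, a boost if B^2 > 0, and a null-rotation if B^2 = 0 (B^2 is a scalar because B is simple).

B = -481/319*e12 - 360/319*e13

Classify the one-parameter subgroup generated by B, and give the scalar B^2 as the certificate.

B^2 term by term: the squares give (-481/319)^2*(e12)^2 + (-360/319)^2*(e13)^2 = 231361/101761*(-1) + 129600/101761*(+1) = -1 (each basis 2-blade squares to minus the product of its generators' squares); cross terms between blades sharing an index anticommute and cancel. So B^2 = -1.
Answer: rotation, certificate B^2 = -1. The class reads off the invariant scalar -1 directly.


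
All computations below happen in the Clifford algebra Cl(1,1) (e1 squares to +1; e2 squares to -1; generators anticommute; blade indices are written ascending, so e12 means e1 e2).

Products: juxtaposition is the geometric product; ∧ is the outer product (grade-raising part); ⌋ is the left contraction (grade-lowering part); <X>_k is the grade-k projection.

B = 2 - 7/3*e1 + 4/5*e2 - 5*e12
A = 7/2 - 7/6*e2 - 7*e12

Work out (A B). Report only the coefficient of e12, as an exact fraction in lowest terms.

step 1: 644/15 + 49/15*e1 - 238/15*e2 - 308/9*e12
Answer: -308/9


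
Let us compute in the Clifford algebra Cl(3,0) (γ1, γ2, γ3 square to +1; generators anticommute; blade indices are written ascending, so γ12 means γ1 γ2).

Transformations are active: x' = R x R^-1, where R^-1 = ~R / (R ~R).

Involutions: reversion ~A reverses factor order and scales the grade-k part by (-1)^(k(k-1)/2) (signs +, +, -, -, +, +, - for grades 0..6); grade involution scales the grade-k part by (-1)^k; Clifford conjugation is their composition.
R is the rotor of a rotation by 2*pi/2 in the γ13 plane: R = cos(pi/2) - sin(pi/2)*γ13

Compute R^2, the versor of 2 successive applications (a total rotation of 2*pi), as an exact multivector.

Because a rotor carries half the rotation angle, composing 2 copies of this γ13-plane rotor multiplies the phase: 2*(pi/2) = pi, hence R^2 = cos(pi) - sin(pi)*γ13.
cos(pi) = -1 and sin(pi) = 0, so R^2 = -1. The total rotation 2*pi is 1 full turn, so every vector returns to itself, yet the rotor is -1, on the OTHER sheet of the double cover (an odd number of 2*pi turns).
Answer: -1


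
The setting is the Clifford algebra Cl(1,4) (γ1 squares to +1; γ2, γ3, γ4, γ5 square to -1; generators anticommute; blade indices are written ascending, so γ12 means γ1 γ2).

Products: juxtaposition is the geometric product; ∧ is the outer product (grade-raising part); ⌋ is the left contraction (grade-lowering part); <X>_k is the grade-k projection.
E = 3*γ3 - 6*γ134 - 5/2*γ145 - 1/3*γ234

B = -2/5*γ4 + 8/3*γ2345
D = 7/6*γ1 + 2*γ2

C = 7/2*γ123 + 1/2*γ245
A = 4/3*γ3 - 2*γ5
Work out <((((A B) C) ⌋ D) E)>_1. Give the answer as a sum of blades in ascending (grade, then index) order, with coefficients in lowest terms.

step 1: -8/15*γ34 - 4/5*γ45 - 16/3*γ234 + 32/9*γ245
step 2: 16/9 + 2/5*γ2 - 56/3*γ14 - 8/3*γ35 - 28/15*γ124 + 4/15*γ235 + 112/9*γ1345 - 14/5*γ12345
step 3: -4/5 + 56/27*γ1 + 32/9*γ2
step 4: -12/5*γ3 + 56/9*γ13 + 32/3*γ23 - 304/27*γ34 - 140/27*γ45 + 24/5*γ134 + 2*γ145 + 4/15*γ234 + 1672/81*γ1234 + 80/9*γ1245
step 5: -12/5*γ3
Answer: -12/5*γ3


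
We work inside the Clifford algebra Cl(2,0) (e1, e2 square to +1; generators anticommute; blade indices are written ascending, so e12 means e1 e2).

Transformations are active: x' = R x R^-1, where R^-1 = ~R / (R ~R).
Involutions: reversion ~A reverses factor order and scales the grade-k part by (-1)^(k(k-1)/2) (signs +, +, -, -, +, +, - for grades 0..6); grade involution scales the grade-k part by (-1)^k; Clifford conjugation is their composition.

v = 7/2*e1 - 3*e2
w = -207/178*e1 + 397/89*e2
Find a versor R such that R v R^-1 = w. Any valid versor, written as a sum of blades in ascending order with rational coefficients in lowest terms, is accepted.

R = v + w = 208/89*e1 + 130/89*e2 works: the equal norms (85/4) guarantee its sandwich swaps v into w.
Answer: 208/89*e1 + 130/89*e2


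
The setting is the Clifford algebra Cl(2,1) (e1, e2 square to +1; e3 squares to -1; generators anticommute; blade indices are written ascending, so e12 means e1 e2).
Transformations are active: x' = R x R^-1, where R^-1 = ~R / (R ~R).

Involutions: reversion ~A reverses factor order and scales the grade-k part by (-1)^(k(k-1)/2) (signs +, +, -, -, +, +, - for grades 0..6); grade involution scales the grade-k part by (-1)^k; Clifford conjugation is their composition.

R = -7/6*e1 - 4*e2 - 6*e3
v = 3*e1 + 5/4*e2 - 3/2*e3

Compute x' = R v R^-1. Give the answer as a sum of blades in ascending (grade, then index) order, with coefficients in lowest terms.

~R = -7/6*e1 - 4*e2 - 6*e3, and R ~R = -671/36, so R^-1 = ~R / (-671/36).
R v = -35/2 + 253/24*e12 + 79/4*e13 + 27/2*e23
Answer: -3483/671*e1 - 23515/2684*e2 - 13107/1342*e3


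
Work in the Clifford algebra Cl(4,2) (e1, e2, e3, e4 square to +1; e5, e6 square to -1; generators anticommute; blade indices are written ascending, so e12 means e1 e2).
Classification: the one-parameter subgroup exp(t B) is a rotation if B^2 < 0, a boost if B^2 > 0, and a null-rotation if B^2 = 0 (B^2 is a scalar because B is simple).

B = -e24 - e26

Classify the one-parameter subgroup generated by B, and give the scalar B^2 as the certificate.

B^2 term by term: the squares give (-1)^2*(e24)^2 + (-1)^2*(e26)^2 = 1*(-1) + 1*(+1) = 0 (each basis 2-blade squares to minus the product of its generators' squares); cross terms between blades sharing an index anticommute and cancel. So B^2 = 0.
Answer: null-rotation, certificate B^2 = 0. Key observation: B^2 = 0 is a conjugation invariant, so its sign decides the class regardless of the surface form of B.


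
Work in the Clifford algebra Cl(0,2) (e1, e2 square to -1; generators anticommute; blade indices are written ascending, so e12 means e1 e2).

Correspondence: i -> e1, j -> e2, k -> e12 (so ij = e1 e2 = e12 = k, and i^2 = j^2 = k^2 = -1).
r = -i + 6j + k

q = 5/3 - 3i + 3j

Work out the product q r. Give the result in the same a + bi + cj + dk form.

In blades: q = 5/3 - 3*e1 + 3*e2, r = -e1 + 6*e2 + e12.
Distribute q over r term by term (generator squares from the signature, products reordered to ascending indices): (5/3)*r = -5/3*e1 + 10*e2 + 5/3*e12; (-3*e1)*r = -3 + 3*e2 - 18*e12; (3*e2)*r = -18 + 3*e1 + 3*e12.
Sum: -21 + 4/3*e1 + 13*e2 - 40/3*e12; translating back through the correspondence:
Answer: -21 + 4/3*i + 13j - 40/3*k


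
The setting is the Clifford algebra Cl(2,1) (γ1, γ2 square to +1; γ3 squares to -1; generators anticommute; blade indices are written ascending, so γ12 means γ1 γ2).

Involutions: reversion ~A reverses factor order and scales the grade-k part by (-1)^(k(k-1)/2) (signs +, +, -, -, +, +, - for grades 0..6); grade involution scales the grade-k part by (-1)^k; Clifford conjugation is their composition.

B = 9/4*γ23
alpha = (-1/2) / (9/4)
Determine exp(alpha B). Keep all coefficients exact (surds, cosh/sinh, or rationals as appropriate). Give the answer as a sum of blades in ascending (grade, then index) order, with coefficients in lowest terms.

B^2 = (9/4)^2*(γ23)^2 = 81/16*(+1) = 81/16 (a basis 2-blade squares to minus the product of its generators' squares).
B^2 = 81/16 — a positive square means the series sums to a boost: l = 9/4, alpha*l = -1/2, so exp(alpha B) = cosh(-1/2) + (sinh(-1/2)/(9/4))*B = cosh(1/2) + (-4*sinh(1/2)/9)*B.
Answer: cosh(1/2) - sinh(1/2)*γ23


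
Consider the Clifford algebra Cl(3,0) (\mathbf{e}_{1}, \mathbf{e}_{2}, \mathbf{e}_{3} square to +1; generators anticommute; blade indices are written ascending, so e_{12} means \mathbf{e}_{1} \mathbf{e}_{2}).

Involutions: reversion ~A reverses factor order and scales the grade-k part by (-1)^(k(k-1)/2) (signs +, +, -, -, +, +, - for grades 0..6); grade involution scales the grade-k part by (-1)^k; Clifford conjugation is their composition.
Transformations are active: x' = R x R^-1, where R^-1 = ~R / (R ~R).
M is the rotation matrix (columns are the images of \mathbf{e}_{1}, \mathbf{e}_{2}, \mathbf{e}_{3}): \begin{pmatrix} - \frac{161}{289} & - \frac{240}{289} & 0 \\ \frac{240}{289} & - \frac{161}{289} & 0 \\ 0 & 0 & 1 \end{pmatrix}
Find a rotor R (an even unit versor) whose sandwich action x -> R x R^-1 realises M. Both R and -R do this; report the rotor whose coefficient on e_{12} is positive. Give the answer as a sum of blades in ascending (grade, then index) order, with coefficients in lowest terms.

Method: write R = a + b12*e_{12} + b13*e_{13} + b23*e_{23} with a^2 + b12^2 + b13^2 + b23^2 = 1 (so R^-1 = ~R). Expanding the columns R e_j ~R gives tr M = 4a^2 - 1 and, from the antisymmetric part, M21 - M12 = -4a*b12, M13 - M31 = 4a*b13, M32 - M23 = -4a*b23.
Here tr M = -\frac{33}{289}, so a^2 = (1 + tr M)/4 = \frac{64}{289} and a = ±\frac{8}{17}. Taking a = \frac{8}{17}: M21 - M12 = \frac{480}{289}, M13 - M31 = 0, M32 - M23 = 0, giving b12 = -\frac{15}{17}, b13 = 0, b23 = 0, i.e. R = \frac{8}{17} - \frac{15}{17} e_{12}.
Its e_{12} coefficient is negative, so report the other preimage -R.
Answer: -\frac{8}{17} + \frac{15}{17} e_{12}. Sheet selection: the two-to-one cover makes ±R indistinguishable at the matrix level (trace -\frac{33}{289}), so uniqueness comes from the required sign on e_{12}.


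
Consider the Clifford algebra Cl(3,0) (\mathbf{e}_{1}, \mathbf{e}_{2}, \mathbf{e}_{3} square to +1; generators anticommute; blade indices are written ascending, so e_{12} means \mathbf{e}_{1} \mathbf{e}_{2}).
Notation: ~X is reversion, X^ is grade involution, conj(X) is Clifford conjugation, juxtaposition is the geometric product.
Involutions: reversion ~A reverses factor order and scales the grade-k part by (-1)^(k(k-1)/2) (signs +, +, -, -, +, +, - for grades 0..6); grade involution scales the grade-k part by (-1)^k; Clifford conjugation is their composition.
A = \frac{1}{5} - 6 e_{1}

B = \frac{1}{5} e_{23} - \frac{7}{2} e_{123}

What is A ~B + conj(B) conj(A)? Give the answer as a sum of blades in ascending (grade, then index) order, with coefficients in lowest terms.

first term: -\frac{526}{25} e_{23} + \frac{19}{10} e_{123}
second term: -\frac{526}{25} e_{23} - \frac{19}{10} e_{123}
Answer: -\frac{1052}{25} e_{23}


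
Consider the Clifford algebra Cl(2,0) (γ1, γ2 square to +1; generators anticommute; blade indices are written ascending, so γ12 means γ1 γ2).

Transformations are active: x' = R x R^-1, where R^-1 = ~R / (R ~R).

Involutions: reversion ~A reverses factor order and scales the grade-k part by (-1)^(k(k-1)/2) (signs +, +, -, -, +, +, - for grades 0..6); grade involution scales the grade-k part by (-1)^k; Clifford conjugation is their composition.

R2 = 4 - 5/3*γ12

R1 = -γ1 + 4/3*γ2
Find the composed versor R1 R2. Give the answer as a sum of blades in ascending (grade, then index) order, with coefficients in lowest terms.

Distribute over the terms of R1 (each basis-blade product reordered to ascending indices, repeated generators contracted through their squares):
(-γ1) R2 = -4*γ1 + 5/3*γ2
(4/3*γ2) R2 = 20/9*γ1 + 16/3*γ2
Summing the partial products and collecting blades:
Answer: -16/9*γ1 + 7*γ2


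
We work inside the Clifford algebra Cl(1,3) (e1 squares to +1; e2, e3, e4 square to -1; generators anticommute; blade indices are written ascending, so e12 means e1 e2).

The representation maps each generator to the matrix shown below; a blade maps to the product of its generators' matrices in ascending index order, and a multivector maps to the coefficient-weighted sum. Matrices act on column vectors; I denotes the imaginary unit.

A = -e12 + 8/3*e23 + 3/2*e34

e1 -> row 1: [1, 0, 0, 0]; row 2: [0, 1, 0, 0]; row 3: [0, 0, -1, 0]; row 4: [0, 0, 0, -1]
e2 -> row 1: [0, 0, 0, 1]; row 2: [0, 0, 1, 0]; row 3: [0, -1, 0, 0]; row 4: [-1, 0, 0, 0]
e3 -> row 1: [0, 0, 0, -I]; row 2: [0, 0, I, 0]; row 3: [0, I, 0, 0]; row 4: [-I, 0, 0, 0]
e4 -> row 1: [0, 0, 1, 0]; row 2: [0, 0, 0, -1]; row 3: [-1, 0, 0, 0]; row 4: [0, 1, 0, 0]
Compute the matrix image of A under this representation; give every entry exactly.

Bivector images (products of the table entries): rho(e12) = rho(e1)rho(e2) = row 1: [0, 0, 0, 1]; row 2: [0, 0, 1, 0]; row 3: [0, 1, 0, 0]; row 4: [1, 0, 0, 0]; rho(e23) = rho(e2)rho(e3) = row 1: [-I, 0, 0, 0]; row 2: [0, I, 0, 0]; row 3: [0, 0, -I, 0]; row 4: [0, 0, 0, I]; rho(e34) = rho(e3)rho(e4) = row 1: [0, -I, 0, 0]; row 2: [-I, 0, 0, 0]; row 3: [0, 0, 0, -I]; row 4: [0, 0, -I, 0].
M = (-1)*rho(e12) + (8/3)*rho(e23) + (3/2)*rho(e34), summed entrywise:
Answer: row 1: [-8*I/3, -3*I/2, 0, -1]; row 2: [-3*I/2, 8*I/3, -1, 0]; row 3: [0, -1, -8*I/3, -3*I/2]; row 4: [-1, 0, -3*I/2, 8*I/3]


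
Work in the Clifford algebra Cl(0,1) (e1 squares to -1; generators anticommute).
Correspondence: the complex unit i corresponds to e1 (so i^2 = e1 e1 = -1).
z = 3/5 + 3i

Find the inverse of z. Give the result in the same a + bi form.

In blades: z = 3/5 + 3*e1.
With qbar = 3/5 - 3*e1 (scalar fixed, mapped units negated), z qbar = 234/25 (the sum of squared coefficients), so z^-1 = qbar / (234/25) = 5/78 - 25/78*e1; translating back:
Answer: 5/78 - 25/78*i


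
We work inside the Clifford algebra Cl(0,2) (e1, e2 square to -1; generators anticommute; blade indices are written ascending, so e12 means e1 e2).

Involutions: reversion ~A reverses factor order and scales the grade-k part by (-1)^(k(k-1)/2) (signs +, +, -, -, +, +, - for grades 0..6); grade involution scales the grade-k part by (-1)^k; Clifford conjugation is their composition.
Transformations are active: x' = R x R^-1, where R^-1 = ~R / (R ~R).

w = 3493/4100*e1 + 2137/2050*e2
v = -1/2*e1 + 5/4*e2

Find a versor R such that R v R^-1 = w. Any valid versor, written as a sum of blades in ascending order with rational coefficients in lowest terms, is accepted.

A norm check does it: q(v) = q(w) = -29/16, hence R = v + w = 1443/4100*e1 + 9399/4100*e2 realises the map — parallel part kept, (v - w)/2 negated, v carried to w.
Answer: 1443/4100*e1 + 9399/4100*e2


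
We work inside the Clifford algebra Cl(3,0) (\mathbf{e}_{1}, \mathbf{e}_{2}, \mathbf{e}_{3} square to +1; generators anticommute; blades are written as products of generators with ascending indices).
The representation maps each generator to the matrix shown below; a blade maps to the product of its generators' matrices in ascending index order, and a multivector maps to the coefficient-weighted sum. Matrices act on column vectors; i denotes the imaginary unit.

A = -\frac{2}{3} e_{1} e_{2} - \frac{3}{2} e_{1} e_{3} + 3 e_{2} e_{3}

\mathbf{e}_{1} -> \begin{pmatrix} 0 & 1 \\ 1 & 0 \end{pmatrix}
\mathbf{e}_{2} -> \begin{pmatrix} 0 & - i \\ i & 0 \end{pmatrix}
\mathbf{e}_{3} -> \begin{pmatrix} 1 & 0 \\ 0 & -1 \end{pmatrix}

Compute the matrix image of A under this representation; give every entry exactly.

Bivector images (products of the table entries): rho(e_{1} e_{2}) = rho(\mathbf{e}_{1})rho(\mathbf{e}_{2}) = \begin{pmatrix} i & 0 \\ 0 & - i \end{pmatrix}; rho(e_{1} e_{3}) = rho(\mathbf{e}_{1})rho(\mathbf{e}_{3}) = \begin{pmatrix} 0 & -1 \\ 1 & 0 \end{pmatrix}; rho(e_{2} e_{3}) = rho(\mathbf{e}_{2})rho(\mathbf{e}_{3}) = \begin{pmatrix} 0 & i \\ i & 0 \end{pmatrix}.
M = (-\frac{2}{3})*rho(e_{1} e_{2}) + (-\frac{3}{2})*rho(e_{1} e_{3}) + (3)*rho(e_{2} e_{3}), summed entrywise:
Answer: \begin{pmatrix} - \frac{2 i}{3} & \frac{3}{2} + 3 i \\ - \frac{3}{2} + 3 i & \frac{2 i}{3} \end{pmatrix}


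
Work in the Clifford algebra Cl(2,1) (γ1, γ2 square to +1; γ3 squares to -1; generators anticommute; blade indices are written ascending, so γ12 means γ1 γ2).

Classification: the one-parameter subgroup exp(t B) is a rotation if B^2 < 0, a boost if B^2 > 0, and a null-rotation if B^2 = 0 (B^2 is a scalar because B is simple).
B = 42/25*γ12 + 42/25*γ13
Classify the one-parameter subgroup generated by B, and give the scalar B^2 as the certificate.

B^2 term by term: the squares give (42/25)^2*(γ12)^2 + (42/25)^2*(γ13)^2 = 1764/625*(-1) + 1764/625*(+1) = 0 (each basis 2-blade squares to minus the product of its generators' squares); cross terms between blades sharing an index anticommute and cancel. So B^2 = 0.
Answer: null-rotation, certificate B^2 = 0. The class reads off the invariant scalar 0 directly.


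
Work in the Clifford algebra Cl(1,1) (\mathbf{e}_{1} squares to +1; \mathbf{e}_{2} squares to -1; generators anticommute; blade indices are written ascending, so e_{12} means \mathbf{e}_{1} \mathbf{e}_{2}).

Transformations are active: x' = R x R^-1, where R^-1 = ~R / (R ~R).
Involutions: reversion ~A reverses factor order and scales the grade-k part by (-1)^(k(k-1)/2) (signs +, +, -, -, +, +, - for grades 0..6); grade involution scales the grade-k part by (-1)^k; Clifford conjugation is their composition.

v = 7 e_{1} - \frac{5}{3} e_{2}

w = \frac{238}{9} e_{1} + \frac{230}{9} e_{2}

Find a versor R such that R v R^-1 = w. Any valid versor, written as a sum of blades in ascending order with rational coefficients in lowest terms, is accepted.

Reasoning: v^2 = w^2 = \frac{416}{9} since conjugation preserves the quadratic form; R = v + w = \frac{301}{9} e_{1} + \frac{215}{9} e_{2} is then valid when invertible, keeping its own part and reversing (v - w)/2.
Answer: \frac{301}{9} e_{1} + \frac{215}{9} e_{2}


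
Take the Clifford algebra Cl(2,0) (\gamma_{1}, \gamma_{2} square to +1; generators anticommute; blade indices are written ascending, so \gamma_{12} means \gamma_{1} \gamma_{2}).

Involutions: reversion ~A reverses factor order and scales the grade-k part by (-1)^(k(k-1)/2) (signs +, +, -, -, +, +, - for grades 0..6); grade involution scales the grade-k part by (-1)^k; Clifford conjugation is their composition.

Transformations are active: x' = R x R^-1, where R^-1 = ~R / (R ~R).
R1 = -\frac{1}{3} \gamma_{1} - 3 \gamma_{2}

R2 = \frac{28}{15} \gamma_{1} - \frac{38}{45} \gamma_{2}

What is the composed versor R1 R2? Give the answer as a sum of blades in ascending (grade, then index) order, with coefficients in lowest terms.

Distribute over the terms of R1 (each basis-blade product reordered to ascending indices, repeated generators contracted through their squares):
(-\frac{1}{3} \gamma_{1}) R2 = -\frac{28}{45} + \frac{38}{135} \gamma_{12}
(-3 \gamma_{2}) R2 = \frac{38}{15} + \frac{28}{5} \gamma_{12}
Summing the partial products and collecting blades:
Answer: \frac{86}{45} + \frac{794}{135} \gamma_{12}


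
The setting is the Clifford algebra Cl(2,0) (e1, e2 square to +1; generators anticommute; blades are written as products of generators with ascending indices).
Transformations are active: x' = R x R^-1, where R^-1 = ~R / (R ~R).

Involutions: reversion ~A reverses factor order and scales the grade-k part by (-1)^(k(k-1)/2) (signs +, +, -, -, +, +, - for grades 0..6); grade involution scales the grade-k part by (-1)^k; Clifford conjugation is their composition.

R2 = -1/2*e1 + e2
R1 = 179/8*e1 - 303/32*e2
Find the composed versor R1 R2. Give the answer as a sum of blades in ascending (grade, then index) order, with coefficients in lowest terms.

Distribute over the terms of R1 (each basis-blade product reordered to ascending indices, repeated generators contracted through their squares):
(179/8*e1) R2 = -179/16 + 179/8*e1 e2
(-303/32*e2) R2 = -303/32 - 303/64*e1 e2
Summing the partial products and collecting blades:
Answer: -661/32 + 1129/64*e1 e2


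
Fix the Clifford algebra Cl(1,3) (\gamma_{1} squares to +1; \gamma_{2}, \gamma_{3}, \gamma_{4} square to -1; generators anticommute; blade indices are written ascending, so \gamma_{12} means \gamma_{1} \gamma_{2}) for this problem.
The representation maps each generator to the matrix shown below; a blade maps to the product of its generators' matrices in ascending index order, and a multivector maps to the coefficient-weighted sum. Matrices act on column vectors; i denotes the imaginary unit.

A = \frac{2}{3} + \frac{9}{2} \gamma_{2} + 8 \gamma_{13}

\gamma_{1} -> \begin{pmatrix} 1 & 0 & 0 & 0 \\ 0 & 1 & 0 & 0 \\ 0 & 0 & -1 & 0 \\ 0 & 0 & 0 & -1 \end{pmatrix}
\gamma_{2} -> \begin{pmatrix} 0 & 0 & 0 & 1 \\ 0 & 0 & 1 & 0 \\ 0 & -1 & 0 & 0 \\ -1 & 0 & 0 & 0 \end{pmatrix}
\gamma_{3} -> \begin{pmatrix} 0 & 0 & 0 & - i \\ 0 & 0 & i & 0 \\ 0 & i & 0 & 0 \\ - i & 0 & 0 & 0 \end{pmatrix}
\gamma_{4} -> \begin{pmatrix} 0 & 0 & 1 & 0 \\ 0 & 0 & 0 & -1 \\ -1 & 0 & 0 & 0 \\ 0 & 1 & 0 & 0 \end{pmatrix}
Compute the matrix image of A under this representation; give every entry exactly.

Bivector images (products of the table entries): rho(\gamma_{13}) = rho(\gamma_{1})rho(\gamma_{3}) = \begin{pmatrix} 0 & 0 & 0 & - i \\ 0 & 0 & i & 0 \\ 0 & - i & 0 & 0 \\ i & 0 & 0 & 0 \end{pmatrix}.
M = (\frac{2}{3})*1 + (\frac{9}{2})*rho(\gamma_{2}) + (8)*rho(\gamma_{13}), summed entrywise (1 is the identity matrix):
Answer: \begin{pmatrix} \frac{2}{3} & 0 & 0 & \frac{9}{2} - 8 i \\ 0 & \frac{2}{3} & \frac{9}{2} + 8 i & 0 \\ 0 & - \frac{9}{2} - 8 i & \frac{2}{3} & 0 \\ - \frac{9}{2} + 8 i & 0 & 0 & \frac{2}{3} \end{pmatrix}


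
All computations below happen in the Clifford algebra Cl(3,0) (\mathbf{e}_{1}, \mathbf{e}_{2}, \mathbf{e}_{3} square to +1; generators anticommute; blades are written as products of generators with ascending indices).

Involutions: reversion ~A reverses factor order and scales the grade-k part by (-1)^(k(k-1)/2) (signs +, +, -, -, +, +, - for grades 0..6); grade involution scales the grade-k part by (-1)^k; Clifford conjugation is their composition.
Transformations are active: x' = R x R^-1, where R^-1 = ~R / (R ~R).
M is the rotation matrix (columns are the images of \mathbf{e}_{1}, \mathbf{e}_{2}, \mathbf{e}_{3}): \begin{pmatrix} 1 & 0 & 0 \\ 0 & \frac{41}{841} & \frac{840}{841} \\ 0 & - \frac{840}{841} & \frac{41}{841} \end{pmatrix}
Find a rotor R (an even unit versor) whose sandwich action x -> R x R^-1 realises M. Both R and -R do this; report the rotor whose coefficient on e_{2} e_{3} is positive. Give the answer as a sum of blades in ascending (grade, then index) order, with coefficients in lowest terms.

Method: write R = a + b12*e_{1} e_{2} + b13*e_{1} e_{3} + b23*e_{2} e_{3} with a^2 + b12^2 + b13^2 + b23^2 = 1 (so R^-1 = ~R). Expanding the columns R e_j ~R gives tr M = 4a^2 - 1 and, from the antisymmetric part, M21 - M12 = -4a*b12, M13 - M31 = 4a*b13, M32 - M23 = -4a*b23.
Here tr M = \frac{923}{841}, so a^2 = (1 + tr M)/4 = \frac{441}{841} and a = ±\frac{21}{29}. Taking a = \frac{21}{29}: M21 - M12 = 0, M13 - M31 = 0, M32 - M23 = -\frac{1680}{841}, giving b12 = 0, b13 = 0, b23 = \frac{20}{29}, i.e. R = \frac{21}{29} + \frac{20}{29} e_{2} e_{3}.
Its e_{2} e_{3} coefficient is already positive.
Answer: \frac{21}{29} + \frac{20}{29} e_{2} e_{3}. Uniqueness: Spin(3) -> SO(3) maps R and -R to the same rotation of trace \frac{923}{841}; fixing the sign of the e_{2} e_{3} coefficient removes the ambiguity.


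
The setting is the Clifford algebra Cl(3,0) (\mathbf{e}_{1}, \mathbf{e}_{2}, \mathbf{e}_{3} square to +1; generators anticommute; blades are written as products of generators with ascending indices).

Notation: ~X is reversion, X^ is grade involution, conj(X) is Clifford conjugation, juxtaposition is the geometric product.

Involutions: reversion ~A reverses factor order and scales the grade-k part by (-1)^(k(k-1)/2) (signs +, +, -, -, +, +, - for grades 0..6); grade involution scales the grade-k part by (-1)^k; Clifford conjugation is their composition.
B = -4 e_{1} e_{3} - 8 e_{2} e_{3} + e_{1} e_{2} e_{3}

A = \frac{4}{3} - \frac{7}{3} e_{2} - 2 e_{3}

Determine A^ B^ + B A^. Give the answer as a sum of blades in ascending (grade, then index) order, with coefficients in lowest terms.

first term: 8 e_{1} + 16 e_{2} - \frac{56}{3} e_{3} - 2 e_{1} e_{2} - 3 e_{1} e_{3} - \frac{32}{3} e_{2} e_{3} + 8 e_{1} e_{2} e_{3}
second term: -8 e_{1} - 16 e_{2} + \frac{56}{3} e_{3} + 2 e_{1} e_{2} - \frac{23}{3} e_{1} e_{3} - \frac{32}{3} e_{2} e_{3} + \frac{32}{3} e_{1} e_{2} e_{3}
Answer: -\frac{32}{3} e_{1} e_{3} - \frac{64}{3} e_{2} e_{3} + \frac{56}{3} e_{1} e_{2} e_{3}


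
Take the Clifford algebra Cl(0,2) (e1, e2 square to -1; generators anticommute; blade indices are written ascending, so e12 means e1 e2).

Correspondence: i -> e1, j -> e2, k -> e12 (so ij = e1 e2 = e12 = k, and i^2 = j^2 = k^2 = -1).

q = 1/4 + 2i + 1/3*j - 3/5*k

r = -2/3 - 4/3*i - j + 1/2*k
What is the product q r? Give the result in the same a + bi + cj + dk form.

In blades: q = 1/4 + 2*e1 + 1/3*e2 - 3/5*e12, r = -2/3 - 4/3*e1 - e2 + 1/2*e12.
Distribute q over r term by term (generator squares from the signature, products reordered to ascending indices): (1/4)*r = -1/6 - 1/3*e1 - 1/4*e2 + 1/8*e12; (2*e1)*r = 8/3 - 4/3*e1 - e2 - 2*e12; (1/3*e2)*r = 1/3 + 1/6*e1 - 2/9*e2 + 4/9*e12; (-3/5*e12)*r = 3/10 - 3/5*e1 + 4/5*e2 + 2/5*e12.
Sum: 47/15 - 21/10*e1 - 121/180*e2 - 371/360*e12; translating back through the correspondence:
Answer: 47/15 - 21/10*i - 121/180*j - 371/360*k


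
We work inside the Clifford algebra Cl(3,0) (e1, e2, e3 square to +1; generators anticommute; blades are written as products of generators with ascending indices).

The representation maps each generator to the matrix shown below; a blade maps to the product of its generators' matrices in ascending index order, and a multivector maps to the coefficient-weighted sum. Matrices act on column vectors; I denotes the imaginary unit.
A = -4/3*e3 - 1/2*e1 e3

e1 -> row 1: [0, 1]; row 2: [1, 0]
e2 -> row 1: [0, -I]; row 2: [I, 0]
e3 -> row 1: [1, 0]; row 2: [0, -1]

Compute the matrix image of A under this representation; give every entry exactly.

Bivector images (products of the table entries): rho(e1 e3) = rho(e1)rho(e3) = row 1: [0, -1]; row 2: [1, 0].
M = (-4/3)*rho(e3) + (-1/2)*rho(e1 e3), summed entrywise:
Answer: row 1: [-4/3, 1/2]; row 2: [-1/2, 4/3]


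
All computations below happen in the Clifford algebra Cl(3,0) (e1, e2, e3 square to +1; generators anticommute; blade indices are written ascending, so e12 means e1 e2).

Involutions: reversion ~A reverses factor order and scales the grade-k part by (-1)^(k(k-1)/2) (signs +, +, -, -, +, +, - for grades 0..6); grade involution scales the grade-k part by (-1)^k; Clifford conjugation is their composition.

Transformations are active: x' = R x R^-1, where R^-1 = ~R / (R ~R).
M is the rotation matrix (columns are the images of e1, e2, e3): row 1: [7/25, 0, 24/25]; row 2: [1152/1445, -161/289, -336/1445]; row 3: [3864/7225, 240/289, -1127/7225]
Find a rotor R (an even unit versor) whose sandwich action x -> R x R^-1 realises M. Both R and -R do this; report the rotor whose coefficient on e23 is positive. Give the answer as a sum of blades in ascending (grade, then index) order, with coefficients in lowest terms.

Method: write R = a + b12*e12 + b13*e13 + b23*e23 with a^2 + b12^2 + b13^2 + b23^2 = 1 (so R^-1 = ~R). Expanding the columns R e_j ~R gives tr M = 4a^2 - 1 and, from the antisymmetric part, M21 - M12 = -4a*b12, M13 - M31 = 4a*b13, M32 - M23 = -4a*b23.
Here tr M = -3129/7225, so a^2 = (1 + tr M)/4 = 1024/7225 and a = ±32/85. Taking a = 32/85: M21 - M12 = 1152/1445, M13 - M31 = 3072/7225, M32 - M23 = 1536/1445, giving b12 = -9/17, b13 = 24/85, b23 = -12/17, i.e. R = 32/85 - 9/17*e12 + 24/85*e13 - 12/17*e23.
Its e23 coefficient is negative, so report the other preimage -R.
Answer: -32/85 + 9/17*e12 - 24/85*e13 + 12/17*e23. Uniqueness: Spin(3) -> SO(3) maps R and -R to the same rotation of trace -3129/7225; fixing the sign of the e23 coefficient removes the ambiguity.


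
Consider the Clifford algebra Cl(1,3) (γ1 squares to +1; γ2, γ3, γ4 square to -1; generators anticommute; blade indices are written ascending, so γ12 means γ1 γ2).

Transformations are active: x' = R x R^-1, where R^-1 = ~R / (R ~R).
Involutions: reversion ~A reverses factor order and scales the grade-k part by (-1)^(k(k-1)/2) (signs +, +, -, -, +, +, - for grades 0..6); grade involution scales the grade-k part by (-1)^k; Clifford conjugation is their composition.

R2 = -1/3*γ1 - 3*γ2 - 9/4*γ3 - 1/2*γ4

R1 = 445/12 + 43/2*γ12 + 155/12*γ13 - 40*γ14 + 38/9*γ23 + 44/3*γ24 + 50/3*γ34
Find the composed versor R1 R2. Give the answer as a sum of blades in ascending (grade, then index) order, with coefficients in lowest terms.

Distribute over the terms of R2 (each basis-blade product reordered to ascending indices, repeated generators contracted through their squares):
R1 (-1/3*γ1) = -445/36*γ1 + 43/6*γ2 + 155/36*γ3 - 40/3*γ4 - 38/27*γ123 - 44/9*γ124 - 50/9*γ134
R1 (-3*γ2) = 129/2*γ1 - 445/4*γ2 - 38/3*γ3 - 44*γ4 + 155/4*γ123 - 120*γ124 - 50*γ234
R1 (-9/4*γ3) = 465/16*γ1 + 19/2*γ2 - 1335/16*γ3 - 75/2*γ4 - 387/8*γ123 - 90*γ134 + 33*γ234
R1 (-1/2*γ4) = -20*γ1 + 22/3*γ2 + 25/3*γ3 - 445/24*γ4 - 43/4*γ124 - 155/24*γ134 - 19/9*γ234
Summing the partial products and collecting blades:
Answer: 8813/144*γ1 - 349/4*γ2 - 12019/144*γ3 - 907/8*γ4 - 2383/216*γ123 - 4883/36*γ124 - 7345/72*γ134 - 172/9*γ234


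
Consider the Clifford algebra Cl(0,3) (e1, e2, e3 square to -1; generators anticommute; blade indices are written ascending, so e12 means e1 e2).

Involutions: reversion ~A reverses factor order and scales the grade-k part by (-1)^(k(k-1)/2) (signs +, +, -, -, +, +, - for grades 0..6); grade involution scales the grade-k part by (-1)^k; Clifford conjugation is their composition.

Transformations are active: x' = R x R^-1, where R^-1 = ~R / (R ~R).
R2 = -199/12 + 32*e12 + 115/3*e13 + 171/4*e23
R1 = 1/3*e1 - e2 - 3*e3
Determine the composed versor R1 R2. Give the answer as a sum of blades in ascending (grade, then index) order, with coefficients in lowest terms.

Distribute over the terms of R1 (each basis-blade product reordered to ascending indices, repeated generators contracted through their squares):
(1/3*e1) R2 = -199/36*e1 - 32/3*e2 - 115/9*e3 + 57/4*e123
(-e2) R2 = -32*e1 + 199/12*e2 + 171/4*e3 + 115/3*e123
(-3*e3) R2 = -115*e1 - 513/4*e2 + 199/4*e3 - 96*e123
Summing the partial products and collecting blades:
Answer: -5491/36*e1 - 367/3*e2 + 1435/18*e3 - 521/12*e123


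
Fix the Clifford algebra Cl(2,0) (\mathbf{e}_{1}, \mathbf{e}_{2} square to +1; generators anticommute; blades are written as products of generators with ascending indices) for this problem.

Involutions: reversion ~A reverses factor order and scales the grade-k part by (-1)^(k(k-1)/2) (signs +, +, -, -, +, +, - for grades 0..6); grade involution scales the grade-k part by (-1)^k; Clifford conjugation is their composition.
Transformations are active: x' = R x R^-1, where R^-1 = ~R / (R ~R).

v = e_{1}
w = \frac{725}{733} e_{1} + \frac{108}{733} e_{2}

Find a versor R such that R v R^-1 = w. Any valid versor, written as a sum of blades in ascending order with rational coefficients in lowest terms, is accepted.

A norm check does it: q(v) = q(w) = 1, hence R = v + w = \frac{1458}{733} e_{1} + \frac{108}{733} e_{2} realises the map — parallel part kept, (v - w)/2 negated, v carried to w.
Answer: \frac{1458}{733} e_{1} + \frac{108}{733} e_{2}


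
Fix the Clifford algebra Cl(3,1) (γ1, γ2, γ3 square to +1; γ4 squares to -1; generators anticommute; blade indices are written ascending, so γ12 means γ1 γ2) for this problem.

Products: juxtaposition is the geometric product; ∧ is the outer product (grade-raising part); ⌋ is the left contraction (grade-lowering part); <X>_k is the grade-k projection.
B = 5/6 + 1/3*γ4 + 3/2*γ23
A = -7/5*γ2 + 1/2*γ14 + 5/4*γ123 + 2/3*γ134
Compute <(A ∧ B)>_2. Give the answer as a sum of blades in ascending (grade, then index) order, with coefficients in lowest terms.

step 1: -7/6*γ2 + 5/12*γ14 - 7/15*γ24 + 25/24*γ123 + 5/9*γ134 + 7/6*γ1234
step 2: 5/12*γ14 - 7/15*γ24
Answer: 5/12*γ14 - 7/15*γ24


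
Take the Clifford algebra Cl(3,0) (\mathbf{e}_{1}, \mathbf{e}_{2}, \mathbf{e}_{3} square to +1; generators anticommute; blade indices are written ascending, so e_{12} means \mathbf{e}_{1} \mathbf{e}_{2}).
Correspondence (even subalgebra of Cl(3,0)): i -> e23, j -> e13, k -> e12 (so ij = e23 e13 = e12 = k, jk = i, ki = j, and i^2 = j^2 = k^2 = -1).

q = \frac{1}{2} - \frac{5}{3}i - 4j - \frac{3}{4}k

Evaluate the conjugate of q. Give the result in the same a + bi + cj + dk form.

In blades: q = \frac{1}{2} - \frac{3}{4} e_{12} - 4 e_{13} - \frac{5}{3} e_{23}.
Quaternion conjugation is reversion on the even subalgebra: the scalar is fixed and every grade-2 blade flips sign, giving \frac{1}{2} + \frac{3}{4} e_{12} + 4 e_{13} + \frac{5}{3} e_{23}; translating back:
Answer: \frac{1}{2} + \frac{5}{3}i + 4j + \frac{3}{4}k


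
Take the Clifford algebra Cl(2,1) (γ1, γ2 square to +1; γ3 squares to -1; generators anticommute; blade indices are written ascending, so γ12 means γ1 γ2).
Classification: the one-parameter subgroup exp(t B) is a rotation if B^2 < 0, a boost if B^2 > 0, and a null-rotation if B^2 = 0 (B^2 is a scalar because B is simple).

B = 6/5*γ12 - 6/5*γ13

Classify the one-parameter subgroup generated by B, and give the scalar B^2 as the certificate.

B^2 term by term: the squares give (6/5)^2*(γ12)^2 + (-6/5)^2*(γ13)^2 = 36/25*(-1) + 36/25*(+1) = 0 (each basis 2-blade squares to minus the product of its generators' squares); cross terms between blades sharing an index anticommute and cancel. So B^2 = 0.
Answer: null-rotation, certificate B^2 = 0. The scalar 0 is the complete invariant here: its sign names the subgroup type.


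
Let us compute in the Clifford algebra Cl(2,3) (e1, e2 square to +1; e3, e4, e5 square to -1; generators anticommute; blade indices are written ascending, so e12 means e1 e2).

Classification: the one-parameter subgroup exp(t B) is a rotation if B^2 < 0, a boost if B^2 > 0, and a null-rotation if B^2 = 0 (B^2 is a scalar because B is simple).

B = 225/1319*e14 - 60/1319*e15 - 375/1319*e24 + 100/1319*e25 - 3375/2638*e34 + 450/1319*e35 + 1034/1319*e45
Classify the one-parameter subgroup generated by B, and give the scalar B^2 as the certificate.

B^2 term by term: the squares give (225/1319)^2*(e14)^2 + (-60/1319)^2*(e15)^2 + (-375/1319)^2*(e24)^2 + (100/1319)^2*(e25)^2 + (-3375/2638)^2*(e34)^2 + (450/1319)^2*(e35)^2 + (1034/1319)^2*(e45)^2 = 50625/1739761*(+1) + 3600/1739761*(+1) + 140625/1739761*(+1) + 10000/1739761*(+1) + 11390625/6959044*(-1) + 202500/1739761*(-1) + 1069156/1739761*(-1) = -9/4 (each basis 2-blade squares to minus the product of its generators' squares); cross terms between blades sharing an index anticommute and cancel; the commuting (index-disjoint) pairs give grade-4 terms 2*c*c'*(blade product), which cancel blade by blade — e1245: -45000/1739761 + 45000/1739761 = 0; e1345: -202500/1739761 + 202500/1739761 = 0; e2345: 337500/1739761 - 337500/1739761 = 0 — confirming B is simple. So B^2 = -9/4.
Answer: rotation, certificate B^2 = -9/4. Because -9/4 is invariant under every versor sandwich, the classification follows from its sign alone.


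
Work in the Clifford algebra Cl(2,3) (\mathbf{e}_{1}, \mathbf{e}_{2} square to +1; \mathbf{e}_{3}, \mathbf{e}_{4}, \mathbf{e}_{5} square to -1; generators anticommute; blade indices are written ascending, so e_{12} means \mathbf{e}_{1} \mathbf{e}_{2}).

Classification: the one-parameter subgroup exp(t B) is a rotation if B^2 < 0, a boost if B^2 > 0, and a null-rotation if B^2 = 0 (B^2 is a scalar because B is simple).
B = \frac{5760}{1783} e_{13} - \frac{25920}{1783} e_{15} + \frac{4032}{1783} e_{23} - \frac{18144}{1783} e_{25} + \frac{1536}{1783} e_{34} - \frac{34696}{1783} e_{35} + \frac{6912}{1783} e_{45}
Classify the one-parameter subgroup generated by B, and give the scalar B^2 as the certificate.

B^2 term by term: the squares give (\frac{5760}{1783})^2*(e_{13})^2 + (-\frac{25920}{1783})^2*(e_{15})^2 + (\frac{4032}{1783})^2*(e_{23})^2 + (-\frac{18144}{1783})^2*(e_{25})^2 + (\frac{1536}{1783})^2*(e_{34})^2 + (-\frac{34696}{1783})^2*(e_{35})^2 + (\frac{6912}{1783})^2*(e_{45})^2 = \frac{33177600}{3179089}*(+1) + \frac{671846400}{3179089}*(+1) + \frac{16257024}{3179089}*(+1) + \frac{329204736}{3179089}*(+1) + \frac{2359296}{3179089}*(-1) + \frac{1203812416}{3179089}*(-1) + \frac{47775744}{3179089}*(-1) = -64 (each basis 2-blade squares to minus the product of its generators' squares); cross terms between blades sharing an index anticommute and cancel; the commuting (index-disjoint) pairs give grade-4 terms 2*c*c'*(blade product), which cancel blade by blade — e_{1235}: \frac{209018880}{3179089} - \frac{209018880}{3179089} = 0; e_{1345}: \frac{79626240}{3179089} - \frac{79626240}{3179089} = 0; e_{2345}: \frac{55738368}{3179089} - \frac{55738368}{3179089} = 0 — confirming B is simple. So B^2 = -64.
Answer: rotation, certificate B^2 = -64. No conjugation can change B^2 = -64; the sign gives the class.
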